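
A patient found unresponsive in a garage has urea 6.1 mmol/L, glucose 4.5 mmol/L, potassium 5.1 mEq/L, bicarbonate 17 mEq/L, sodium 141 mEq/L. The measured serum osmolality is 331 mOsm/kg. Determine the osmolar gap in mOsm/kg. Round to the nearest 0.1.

Calculated osmolality = 2·Na + glucose + urea
= 2·141 + 4.5 + 6.1
= 282 + 4.50 + 6.10
= 292.6 mOsm/kg ≈ 292.6 mOsm/kg
Osmolar gap = measured − calculated = 331 − 292.6 = 38.4 mOsm/kg

38.4 mOsm/kg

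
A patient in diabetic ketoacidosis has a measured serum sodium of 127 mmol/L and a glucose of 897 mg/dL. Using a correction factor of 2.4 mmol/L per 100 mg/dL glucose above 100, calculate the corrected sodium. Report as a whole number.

146 mmol/L

Corrected Na = measured Na + 2.4 · (glucose − 100)/100
= 127 + 2.4 · (897 − 100)/100
= 127 + 19.1
= 146.1 mmol/L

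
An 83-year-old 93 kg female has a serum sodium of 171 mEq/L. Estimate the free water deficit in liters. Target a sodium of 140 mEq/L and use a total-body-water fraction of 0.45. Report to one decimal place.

9.3 L

TBW = 0.45 · 93 = 41.85 L
Free water deficit = TBW · (Na/140 − 1)
= 41.85 · (171/140 − 1)
= 41.85 · 0.2214
= 9.27 L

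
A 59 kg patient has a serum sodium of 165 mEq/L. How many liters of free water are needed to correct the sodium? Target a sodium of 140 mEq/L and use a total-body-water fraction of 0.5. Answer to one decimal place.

5.3 L

TBW = 0.5 · 59 = 29.5 L
Free water deficit = TBW · (Na/140 − 1)
= 29.5 · (165/140 − 1)
= 29.5 · 0.1786
= 5.27 L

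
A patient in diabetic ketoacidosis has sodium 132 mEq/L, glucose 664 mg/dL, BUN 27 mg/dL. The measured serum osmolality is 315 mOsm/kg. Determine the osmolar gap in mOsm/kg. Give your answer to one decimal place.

Calculated osmolality = 2·Na + glucose/18 + BUN/2.8
= 2·132 + 664/18 + 27/2.8
= 264 + 36.89 + 9.64
= 310.53 mOsm/kg ≈ 310.5 mOsm/kg
Osmolar gap = measured − calculated = 315 − 310.5 = 4.5 mOsm/kg

4.5 mOsm/kg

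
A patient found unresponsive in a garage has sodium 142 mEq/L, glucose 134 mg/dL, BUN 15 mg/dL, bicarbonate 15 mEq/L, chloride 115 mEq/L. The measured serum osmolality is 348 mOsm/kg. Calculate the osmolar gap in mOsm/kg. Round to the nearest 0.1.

Calculated osmolality = 2·Na + glucose/18 + BUN/2.8
= 2·142 + 134/18 + 15/2.8
= 284 + 7.44 + 5.36
= 296.8 mOsm/kg ≈ 296.8 mOsm/kg
Osmolar gap = measured − calculated = 348 − 296.8 = 51.2 mOsm/kg

51.2 mOsm/kg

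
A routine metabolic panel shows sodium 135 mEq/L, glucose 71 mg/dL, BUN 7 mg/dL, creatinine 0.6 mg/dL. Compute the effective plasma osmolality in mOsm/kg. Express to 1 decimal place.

Effective osmolality excludes urea (freely permeant across cell membranes):
2·Na + glucose/18
= 2·135 + 71/18
= 270 + 3.94
= 273.94 mOsm/kg

273.9 mOsm/kg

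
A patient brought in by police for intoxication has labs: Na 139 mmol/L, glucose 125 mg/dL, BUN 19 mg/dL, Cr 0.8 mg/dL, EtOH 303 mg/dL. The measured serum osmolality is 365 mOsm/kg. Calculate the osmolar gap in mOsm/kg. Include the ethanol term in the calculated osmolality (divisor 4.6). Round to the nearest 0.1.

7.4 mOsm/kg

Calculated osmolality = 2·Na + glucose/18 + BUN/2.8 + ethanol/4.6
= 2·139 + 125/18 + 19/2.8 + 303/4.6
= 278 + 6.94 + 6.79 + 65.87
= 357.6 mOsm/kg ≈ 357.6 mOsm/kg
Osmolar gap = measured − calculated = 365 − 357.6 = 7.4 mOsm/kg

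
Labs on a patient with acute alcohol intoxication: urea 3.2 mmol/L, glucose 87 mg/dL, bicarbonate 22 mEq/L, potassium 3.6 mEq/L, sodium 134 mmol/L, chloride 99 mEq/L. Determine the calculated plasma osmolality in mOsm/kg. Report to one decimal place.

Calculated osmolality = 2·Na + glucose/18 + urea
= 2·134 + 87/18 + 3.2
= 268 + 4.83 + 3.20
= 276.03 mOsm/kg

276.0 mOsm/kg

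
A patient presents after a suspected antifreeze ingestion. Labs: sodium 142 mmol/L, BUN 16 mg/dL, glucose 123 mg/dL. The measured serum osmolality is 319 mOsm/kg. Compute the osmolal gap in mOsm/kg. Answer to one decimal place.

Calculated osmolality = 2·Na + glucose/18 + BUN/2.8
= 2·142 + 123/18 + 16/2.8
= 284 + 6.83 + 5.71
= 296.54 mOsm/kg ≈ 296.5 mOsm/kg
Osmolar gap = measured − calculated = 319 − 296.5 = 22.5 mOsm/kg

22.5 mOsm/kg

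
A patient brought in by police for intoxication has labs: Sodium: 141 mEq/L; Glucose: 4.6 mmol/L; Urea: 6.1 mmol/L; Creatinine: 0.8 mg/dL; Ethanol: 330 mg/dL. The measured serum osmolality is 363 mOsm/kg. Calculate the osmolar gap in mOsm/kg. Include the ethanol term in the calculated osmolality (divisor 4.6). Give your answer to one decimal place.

-1.4 mOsm/kg

Calculated osmolality = 2·Na + glucose + urea + ethanol/4.6
= 2·141 + 4.6 + 6.1 + 330/4.6
= 282 + 4.60 + 6.10 + 71.74
= 364.44 mOsm/kg ≈ 364.4 mOsm/kg
Osmolar gap = measured − calculated = 363 − 364.4 = -1.4 mOsm/kg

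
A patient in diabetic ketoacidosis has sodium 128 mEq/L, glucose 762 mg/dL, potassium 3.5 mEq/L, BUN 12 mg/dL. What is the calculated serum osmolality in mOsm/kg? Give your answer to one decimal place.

Calculated osmolality = 2·Na + glucose/18 + BUN/2.8
= 2·128 + 762/18 + 12/2.8
= 256 + 42.33 + 4.29
= 302.62 mOsm/kg

302.6 mOsm/kg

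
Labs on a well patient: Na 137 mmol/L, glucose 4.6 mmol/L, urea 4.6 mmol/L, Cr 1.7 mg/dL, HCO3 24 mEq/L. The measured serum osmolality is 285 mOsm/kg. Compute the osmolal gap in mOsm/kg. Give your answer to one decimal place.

Calculated osmolality = 2·Na + glucose + urea
= 2·137 + 4.6 + 4.6
= 274 + 4.60 + 4.60
= 283.2 mOsm/kg ≈ 283.2 mOsm/kg
Osmolar gap = measured − calculated = 285 − 283.2 = 1.8 mOsm/kg

1.8 mOsm/kg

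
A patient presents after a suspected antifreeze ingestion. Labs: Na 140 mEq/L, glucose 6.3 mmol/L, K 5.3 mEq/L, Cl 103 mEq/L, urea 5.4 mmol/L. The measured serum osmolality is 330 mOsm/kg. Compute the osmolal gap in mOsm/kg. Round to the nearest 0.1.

Calculated osmolality = 2·Na + glucose + urea
= 2·140 + 6.3 + 5.4
= 280 + 6.30 + 5.40
= 291.7 mOsm/kg ≈ 291.7 mOsm/kg
Osmolar gap = measured − calculated = 330 − 291.7 = 38.3 mOsm/kg

38.3 mOsm/kg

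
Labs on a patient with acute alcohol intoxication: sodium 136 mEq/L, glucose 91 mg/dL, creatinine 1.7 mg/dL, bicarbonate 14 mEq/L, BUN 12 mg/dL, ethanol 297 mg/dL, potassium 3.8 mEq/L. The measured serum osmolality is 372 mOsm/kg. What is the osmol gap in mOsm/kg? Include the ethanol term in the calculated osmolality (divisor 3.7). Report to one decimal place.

10.4 mOsm/kg

Calculated osmolality = 2·Na + glucose/18 + BUN/2.8 + ethanol/3.7
= 2·136 + 91/18 + 12/2.8 + 297/3.7
= 272 + 5.06 + 4.29 + 80.27
= 361.62 mOsm/kg ≈ 361.6 mOsm/kg
Osmolar gap = measured − calculated = 372 − 361.6 = 10.4 mOsm/kg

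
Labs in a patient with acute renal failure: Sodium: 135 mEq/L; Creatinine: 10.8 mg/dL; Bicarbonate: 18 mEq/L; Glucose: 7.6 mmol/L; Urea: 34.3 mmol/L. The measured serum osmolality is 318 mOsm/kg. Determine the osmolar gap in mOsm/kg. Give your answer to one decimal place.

Calculated osmolality = 2·Na + glucose + urea
= 2·135 + 7.6 + 34.3
= 270 + 7.60 + 34.30
= 311.9 mOsm/kg ≈ 311.9 mOsm/kg
Osmolar gap = measured − calculated = 318 − 311.9 = 6.1 mOsm/kg

6.1 mOsm/kg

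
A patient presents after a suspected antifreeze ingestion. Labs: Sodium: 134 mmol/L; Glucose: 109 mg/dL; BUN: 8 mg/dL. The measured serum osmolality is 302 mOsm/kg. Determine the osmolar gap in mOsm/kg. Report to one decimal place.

25.1 mOsm/kg

Calculated osmolality = 2·Na + glucose/18 + BUN/2.8
= 2·134 + 109/18 + 8/2.8
= 268 + 6.06 + 2.86
= 276.92 mOsm/kg ≈ 276.9 mOsm/kg
Osmolar gap = measured − calculated = 302 − 276.9 = 25.1 mOsm/kg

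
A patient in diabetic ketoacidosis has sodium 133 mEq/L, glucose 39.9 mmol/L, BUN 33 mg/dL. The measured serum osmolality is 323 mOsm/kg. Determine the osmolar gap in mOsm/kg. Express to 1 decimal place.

Calculated osmolality = 2·Na + glucose + BUN/2.8
= 2·133 + 39.9 + 33/2.8
= 266 + 39.90 + 11.79
= 317.69 mOsm/kg ≈ 317.7 mOsm/kg
Osmolar gap = measured − calculated = 323 − 317.7 = 5.3 mOsm/kg

5.3 mOsm/kg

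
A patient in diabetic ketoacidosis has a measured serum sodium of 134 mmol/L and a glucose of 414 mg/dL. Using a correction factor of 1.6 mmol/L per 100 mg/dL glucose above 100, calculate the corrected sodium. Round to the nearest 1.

139 mmol/L

Corrected Na = measured Na + 1.6 · (glucose − 100)/100
= 134 + 1.6 · (414 − 100)/100
= 134 + 5
= 139 mmol/L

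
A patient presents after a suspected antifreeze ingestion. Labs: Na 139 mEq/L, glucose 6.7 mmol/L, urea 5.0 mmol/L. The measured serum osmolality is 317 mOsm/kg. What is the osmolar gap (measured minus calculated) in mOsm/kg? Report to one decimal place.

27.3 mOsm/kg

Calculated osmolality = 2·Na + glucose + urea
= 2·139 + 6.7 + 5
= 278 + 6.70 + 5
= 289.7 mOsm/kg ≈ 289.7 mOsm/kg
Osmolar gap = measured − calculated = 317 − 289.7 = 27.3 mOsm/kg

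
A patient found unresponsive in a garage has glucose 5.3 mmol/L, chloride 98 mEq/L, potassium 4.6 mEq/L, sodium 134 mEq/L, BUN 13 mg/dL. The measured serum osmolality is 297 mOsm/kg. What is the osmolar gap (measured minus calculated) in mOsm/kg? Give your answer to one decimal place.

19.1 mOsm/kg

Calculated osmolality = 2·Na + glucose + BUN/2.8
= 2·134 + 5.3 + 13/2.8
= 268 + 5.30 + 4.64
= 277.94 mOsm/kg ≈ 277.9 mOsm/kg
Osmolar gap = measured − calculated = 297 − 277.9 = 19.1 mOsm/kg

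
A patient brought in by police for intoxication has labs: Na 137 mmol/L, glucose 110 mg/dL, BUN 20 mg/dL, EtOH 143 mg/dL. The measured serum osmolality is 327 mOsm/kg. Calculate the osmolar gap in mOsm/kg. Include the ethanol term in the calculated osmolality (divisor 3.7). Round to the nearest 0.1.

1.1 mOsm/kg

Calculated osmolality = 2·Na + glucose/18 + BUN/2.8 + ethanol/3.7
= 2·137 + 110/18 + 20/2.8 + 143/3.7
= 274 + 6.11 + 7.14 + 38.65
= 325.9 mOsm/kg ≈ 325.9 mOsm/kg
Osmolar gap = measured − calculated = 327 − 325.9 = 1.1 mOsm/kg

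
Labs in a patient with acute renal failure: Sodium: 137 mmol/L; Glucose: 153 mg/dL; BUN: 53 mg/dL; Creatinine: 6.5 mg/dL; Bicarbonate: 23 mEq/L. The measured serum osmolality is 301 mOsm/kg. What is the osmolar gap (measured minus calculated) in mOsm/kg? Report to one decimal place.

Calculated osmolality = 2·Na + glucose/18 + BUN/2.8
= 2·137 + 153/18 + 53/2.8
= 274 + 8.50 + 18.93
= 301.43 mOsm/kg ≈ 301.4 mOsm/kg
Osmolar gap = measured − calculated = 301 − 301.4 = -0.4 mOsm/kg

-0.4 mOsm/kg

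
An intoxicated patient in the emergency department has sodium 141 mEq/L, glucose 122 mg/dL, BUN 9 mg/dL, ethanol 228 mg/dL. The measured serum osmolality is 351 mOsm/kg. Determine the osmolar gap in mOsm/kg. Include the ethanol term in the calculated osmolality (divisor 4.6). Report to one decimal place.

Calculated osmolality = 2·Na + glucose/18 + BUN/2.8 + ethanol/4.6
= 2·141 + 122/18 + 9/2.8 + 228/4.6
= 282 + 6.78 + 3.21 + 49.57
= 341.56 mOsm/kg ≈ 341.6 mOsm/kg
Osmolar gap = measured − calculated = 351 − 341.6 = 9.4 mOsm/kg

9.4 mOsm/kg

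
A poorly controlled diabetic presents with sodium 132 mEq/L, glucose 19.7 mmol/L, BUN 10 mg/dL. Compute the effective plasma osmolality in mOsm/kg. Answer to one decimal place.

Effective osmolality excludes urea (freely permeant across cell membranes):
2·Na + glucose
= 2·132 + 19.7
= 264 + 19.7
= 283.7 mOsm/kg

283.7 mOsm/kg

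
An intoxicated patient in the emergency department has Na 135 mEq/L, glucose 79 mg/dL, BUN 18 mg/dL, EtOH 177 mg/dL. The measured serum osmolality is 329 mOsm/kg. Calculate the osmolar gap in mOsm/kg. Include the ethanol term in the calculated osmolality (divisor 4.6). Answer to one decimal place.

9.7 mOsm/kg

Calculated osmolality = 2·Na + glucose/18 + BUN/2.8 + ethanol/4.6
= 2·135 + 79/18 + 18/2.8 + 177/4.6
= 270 + 4.39 + 6.43 + 38.48
= 319.3 mOsm/kg ≈ 319.3 mOsm/kg
Osmolar gap = measured − calculated = 329 − 319.3 = 9.7 mOsm/kg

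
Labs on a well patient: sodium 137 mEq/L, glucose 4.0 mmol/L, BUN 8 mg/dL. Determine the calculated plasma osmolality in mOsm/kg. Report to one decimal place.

Calculated osmolality = 2·Na + glucose + BUN/2.8
= 2·137 + 4 + 8/2.8
= 274 + 4 + 2.86
= 280.86 mOsm/kg

280.9 mOsm/kg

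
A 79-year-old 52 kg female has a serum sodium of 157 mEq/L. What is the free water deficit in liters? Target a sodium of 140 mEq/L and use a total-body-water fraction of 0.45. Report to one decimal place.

2.8 L

TBW = 0.45 · 52 = 23.4 L
Free water deficit = TBW · (Na/140 − 1)
= 23.4 · (157/140 − 1)
= 23.4 · 0.1214
= 2.84 L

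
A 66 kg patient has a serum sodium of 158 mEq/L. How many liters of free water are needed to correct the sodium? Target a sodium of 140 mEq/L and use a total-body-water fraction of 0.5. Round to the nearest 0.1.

4.2 L

TBW = 0.5 · 66 = 33 L
Free water deficit = TBW · (Na/140 − 1)
= 33 · (158/140 − 1)
= 33 · 0.1286
= 4.24 L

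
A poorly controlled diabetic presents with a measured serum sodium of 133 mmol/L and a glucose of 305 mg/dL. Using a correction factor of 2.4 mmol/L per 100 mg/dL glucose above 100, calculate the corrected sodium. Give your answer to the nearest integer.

Corrected Na = measured Na + 2.4 · (glucose − 100)/100
= 133 + 2.4 · (305 − 100)/100
= 133 + 4.9
= 137.9 mmol/L

138 mmol/L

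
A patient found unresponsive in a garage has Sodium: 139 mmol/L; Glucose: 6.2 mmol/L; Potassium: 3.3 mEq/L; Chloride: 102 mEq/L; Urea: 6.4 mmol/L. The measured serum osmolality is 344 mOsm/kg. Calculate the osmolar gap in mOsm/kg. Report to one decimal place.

53.4 mOsm/kg

Calculated osmolality = 2·Na + glucose + urea
= 2·139 + 6.2 + 6.4
= 278 + 6.20 + 6.40
= 290.6 mOsm/kg ≈ 290.6 mOsm/kg
Osmolar gap = measured − calculated = 344 − 290.6 = 53.4 mOsm/kg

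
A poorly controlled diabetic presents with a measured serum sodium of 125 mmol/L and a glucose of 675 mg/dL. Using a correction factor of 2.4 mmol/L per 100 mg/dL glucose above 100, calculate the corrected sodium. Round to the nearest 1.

Corrected Na = measured Na + 2.4 · (glucose − 100)/100
= 125 + 2.4 · (675 − 100)/100
= 125 + 13.8
= 138.8 mmol/L

139 mmol/L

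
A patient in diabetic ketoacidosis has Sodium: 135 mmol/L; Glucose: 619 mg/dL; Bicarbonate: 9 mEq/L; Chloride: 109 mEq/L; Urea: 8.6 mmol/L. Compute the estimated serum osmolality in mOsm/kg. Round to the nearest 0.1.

Calculated osmolality = 2·Na + glucose/18 + urea
= 2·135 + 619/18 + 8.6
= 270 + 34.39 + 8.60
= 312.99 mOsm/kg

313.0 mOsm/kg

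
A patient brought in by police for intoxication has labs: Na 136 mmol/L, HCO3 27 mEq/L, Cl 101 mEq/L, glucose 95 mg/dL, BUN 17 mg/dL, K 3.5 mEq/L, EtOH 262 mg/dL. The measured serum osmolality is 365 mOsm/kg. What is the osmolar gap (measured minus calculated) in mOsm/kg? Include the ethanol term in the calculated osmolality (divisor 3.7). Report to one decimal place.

Calculated osmolality = 2·Na + glucose/18 + BUN/2.8 + ethanol/3.7
= 2·136 + 95/18 + 17/2.8 + 262/3.7
= 272 + 5.28 + 6.07 + 70.81
= 354.16 mOsm/kg ≈ 354.2 mOsm/kg
Osmolar gap = measured − calculated = 365 − 354.2 = 10.8 mOsm/kg

10.8 mOsm/kg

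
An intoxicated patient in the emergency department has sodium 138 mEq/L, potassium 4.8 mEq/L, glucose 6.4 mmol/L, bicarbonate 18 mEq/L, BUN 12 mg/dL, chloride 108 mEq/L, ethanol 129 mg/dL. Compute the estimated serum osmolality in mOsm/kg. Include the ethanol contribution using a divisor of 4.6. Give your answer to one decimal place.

314.7 mOsm/kg

Calculated osmolality = 2·Na + glucose + BUN/2.8 + ethanol/4.6
= 2·138 + 6.4 + 12/2.8 + 129/4.6
= 276 + 6.40 + 4.29 + 28.04
= 314.73 mOsm/kg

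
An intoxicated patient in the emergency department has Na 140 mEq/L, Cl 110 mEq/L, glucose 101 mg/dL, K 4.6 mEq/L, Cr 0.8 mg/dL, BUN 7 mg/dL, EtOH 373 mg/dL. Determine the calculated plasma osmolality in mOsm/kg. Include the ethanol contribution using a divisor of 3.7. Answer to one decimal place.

388.9 mOsm/kg

Calculated osmolality = 2·Na + glucose/18 + BUN/2.8 + ethanol/3.7
= 2·140 + 101/18 + 7/2.8 + 373/3.7
= 280 + 5.61 + 2.50 + 100.81
= 388.92 mOsm/kg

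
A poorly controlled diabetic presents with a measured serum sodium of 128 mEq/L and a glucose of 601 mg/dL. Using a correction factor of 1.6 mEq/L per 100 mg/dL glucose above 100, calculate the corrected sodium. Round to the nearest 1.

Corrected Na = measured Na + 1.6 · (glucose − 100)/100
= 128 + 1.6 · (601 − 100)/100
= 128 + 8
= 136 mEq/L

136 mEq/L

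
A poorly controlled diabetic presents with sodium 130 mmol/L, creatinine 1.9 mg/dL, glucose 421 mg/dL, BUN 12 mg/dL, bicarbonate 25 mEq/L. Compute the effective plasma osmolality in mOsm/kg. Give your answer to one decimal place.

Effective osmolality excludes urea (freely permeant across cell membranes):
2·Na + glucose/18
= 2·130 + 421/18
= 260 + 23.39
= 283.39 mOsm/kg

283.4 mOsm/kg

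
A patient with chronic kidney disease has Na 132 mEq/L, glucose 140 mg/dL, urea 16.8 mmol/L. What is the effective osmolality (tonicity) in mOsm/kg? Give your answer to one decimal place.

271.8 mOsm/kg

Effective osmolality excludes urea (freely permeant across cell membranes):
2·Na + glucose/18
= 2·132 + 140/18
= 264 + 7.78
= 271.78 mOsm/kg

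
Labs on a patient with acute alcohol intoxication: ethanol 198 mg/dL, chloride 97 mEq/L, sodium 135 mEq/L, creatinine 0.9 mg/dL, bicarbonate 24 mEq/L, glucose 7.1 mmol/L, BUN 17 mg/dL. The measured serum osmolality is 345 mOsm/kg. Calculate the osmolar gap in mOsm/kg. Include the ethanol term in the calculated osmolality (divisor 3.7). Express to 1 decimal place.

Calculated osmolality = 2·Na + glucose + BUN/2.8 + ethanol/3.7
= 2·135 + 7.1 + 17/2.8 + 198/3.7
= 270 + 7.10 + 6.07 + 53.51
= 336.68 mOsm/kg ≈ 336.7 mOsm/kg
Osmolar gap = measured − calculated = 345 − 336.7 = 8.3 mOsm/kg

8.3 mOsm/kg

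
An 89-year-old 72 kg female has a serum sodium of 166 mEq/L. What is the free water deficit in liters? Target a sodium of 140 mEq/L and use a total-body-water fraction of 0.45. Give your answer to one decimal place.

TBW = 0.45 · 72 = 32.4 L
Free water deficit = TBW · (Na/140 − 1)
= 32.4 · (166/140 − 1)
= 32.4 · 0.1857
= 6.02 L

6.0 L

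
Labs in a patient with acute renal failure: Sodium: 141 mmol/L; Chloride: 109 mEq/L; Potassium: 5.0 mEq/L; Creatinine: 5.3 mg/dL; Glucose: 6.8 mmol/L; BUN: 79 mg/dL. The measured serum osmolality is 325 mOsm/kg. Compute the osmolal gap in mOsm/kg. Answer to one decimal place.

Calculated osmolality = 2·Na + glucose + BUN/2.8
= 2·141 + 6.8 + 79/2.8
= 282 + 6.80 + 28.21
= 317.01 mOsm/kg ≈ 317.0 mOsm/kg
Osmolar gap = measured − calculated = 325 − 317.0 = 8.0 mOsm/kg

8.0 mOsm/kg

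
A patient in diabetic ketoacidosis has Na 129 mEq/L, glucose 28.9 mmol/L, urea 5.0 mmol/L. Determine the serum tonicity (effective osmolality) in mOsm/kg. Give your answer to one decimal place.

Effective osmolality excludes urea (freely permeant across cell membranes):
2·Na + glucose
= 2·129 + 28.9
= 258 + 28.9
= 286.9 mOsm/kg

286.9 mOsm/kg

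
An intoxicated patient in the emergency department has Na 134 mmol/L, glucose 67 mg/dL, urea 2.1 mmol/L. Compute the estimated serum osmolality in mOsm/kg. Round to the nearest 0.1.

Calculated osmolality = 2·Na + glucose/18 + urea
= 2·134 + 67/18 + 2.1
= 268 + 3.72 + 2.10
= 273.82 mOsm/kg

273.8 mOsm/kg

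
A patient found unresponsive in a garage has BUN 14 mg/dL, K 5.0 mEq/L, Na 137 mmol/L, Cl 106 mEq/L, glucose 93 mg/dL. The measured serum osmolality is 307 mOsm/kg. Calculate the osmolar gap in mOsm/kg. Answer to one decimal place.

Calculated osmolality = 2·Na + glucose/18 + BUN/2.8
= 2·137 + 93/18 + 14/2.8
= 274 + 5.17 + 5
= 284.17 mOsm/kg ≈ 284.2 mOsm/kg
Osmolar gap = measured − calculated = 307 − 284.2 = 22.8 mOsm/kg

22.8 mOsm/kg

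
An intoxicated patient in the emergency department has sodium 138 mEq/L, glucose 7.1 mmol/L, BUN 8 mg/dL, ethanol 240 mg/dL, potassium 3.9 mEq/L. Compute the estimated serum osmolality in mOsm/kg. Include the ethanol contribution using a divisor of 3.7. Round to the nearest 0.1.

Calculated osmolality = 2·Na + glucose + BUN/2.8 + ethanol/3.7
= 2·138 + 7.1 + 8/2.8 + 240/3.7
= 276 + 7.10 + 2.86 + 64.86
= 350.82 mOsm/kg

350.8 mOsm/kg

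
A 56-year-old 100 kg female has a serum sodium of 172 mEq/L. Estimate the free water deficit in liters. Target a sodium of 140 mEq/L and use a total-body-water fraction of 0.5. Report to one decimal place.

11.4 L

TBW = 0.5 · 100 = 50 L
Free water deficit = TBW · (Na/140 − 1)
= 50 · (172/140 − 1)
= 50 · 0.2286
= 11.43 L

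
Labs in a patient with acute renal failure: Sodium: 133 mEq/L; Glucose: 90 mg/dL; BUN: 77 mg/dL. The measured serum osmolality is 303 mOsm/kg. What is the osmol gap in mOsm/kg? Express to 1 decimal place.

Calculated osmolality = 2·Na + glucose/18 + BUN/2.8
= 2·133 + 90/18 + 77/2.8
= 266 + 5 + 27.50
= 298.5 mOsm/kg ≈ 298.5 mOsm/kg
Osmolar gap = measured − calculated = 303 − 298.5 = 4.5 mOsm/kg

4.5 mOsm/kg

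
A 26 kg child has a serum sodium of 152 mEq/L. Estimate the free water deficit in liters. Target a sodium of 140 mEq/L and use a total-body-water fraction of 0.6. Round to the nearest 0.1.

1.3 L

TBW = 0.6 · 26 = 15.6 L
Free water deficit = TBW · (Na/140 − 1)
= 15.6 · (152/140 − 1)
= 15.6 · 0.0857
= 1.34 L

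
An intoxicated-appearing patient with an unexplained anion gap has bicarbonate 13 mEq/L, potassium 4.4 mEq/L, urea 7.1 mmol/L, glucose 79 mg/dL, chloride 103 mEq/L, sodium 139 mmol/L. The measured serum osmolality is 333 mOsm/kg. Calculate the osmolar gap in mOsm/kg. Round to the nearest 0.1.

Calculated osmolality = 2·Na + glucose/18 + urea
= 2·139 + 79/18 + 7.1
= 278 + 4.39 + 7.10
= 289.49 mOsm/kg ≈ 289.5 mOsm/kg
Osmolar gap = measured − calculated = 333 − 289.5 = 43.5 mOsm/kg

43.5 mOsm/kg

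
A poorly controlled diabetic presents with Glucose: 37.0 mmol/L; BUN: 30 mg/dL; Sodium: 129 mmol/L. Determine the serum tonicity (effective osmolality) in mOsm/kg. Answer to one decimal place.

295.0 mOsm/kg

Effective osmolality excludes urea (freely permeant across cell membranes):
2·Na + glucose
= 2·129 + 37
= 258 + 37
= 295 mOsm/kg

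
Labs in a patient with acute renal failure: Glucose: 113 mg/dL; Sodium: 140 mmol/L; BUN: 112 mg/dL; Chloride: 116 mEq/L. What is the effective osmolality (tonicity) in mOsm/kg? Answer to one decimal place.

Effective osmolality excludes urea (freely permeant across cell membranes):
2·Na + glucose/18
= 2·140 + 113/18
= 280 + 6.28
= 286.28 mOsm/kg

286.3 mOsm/kg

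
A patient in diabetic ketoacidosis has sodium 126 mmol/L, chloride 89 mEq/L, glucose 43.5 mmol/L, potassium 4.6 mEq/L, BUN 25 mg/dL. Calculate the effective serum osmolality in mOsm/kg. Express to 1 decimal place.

295.5 mOsm/kg

Effective osmolality excludes urea (freely permeant across cell membranes):
2·Na + glucose
= 2·126 + 43.5
= 252 + 43.5
= 295.5 mOsm/kg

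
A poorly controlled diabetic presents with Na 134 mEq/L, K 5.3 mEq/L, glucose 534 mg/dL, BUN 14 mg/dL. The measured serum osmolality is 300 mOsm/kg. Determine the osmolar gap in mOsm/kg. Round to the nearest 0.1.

Calculated osmolality = 2·Na + glucose/18 + BUN/2.8
= 2·134 + 534/18 + 14/2.8
= 268 + 29.67 + 5
= 302.67 mOsm/kg ≈ 302.7 mOsm/kg
Osmolar gap = measured − calculated = 300 − 302.7 = -2.7 mOsm/kg

-2.7 mOsm/kg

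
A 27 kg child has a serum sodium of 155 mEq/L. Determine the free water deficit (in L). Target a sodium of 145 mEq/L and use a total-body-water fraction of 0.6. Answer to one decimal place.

TBW = 0.6 · 27 = 16.2 L
Free water deficit = TBW · (Na/145 − 1)
= 16.2 · (155/145 − 1)
= 16.2 · 0.069
= 1.12 L

1.1 L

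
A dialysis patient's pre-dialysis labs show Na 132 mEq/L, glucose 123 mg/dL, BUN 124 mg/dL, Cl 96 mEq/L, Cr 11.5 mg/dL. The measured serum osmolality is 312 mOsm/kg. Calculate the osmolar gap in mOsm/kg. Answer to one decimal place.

-3.1 mOsm/kg

Calculated osmolality = 2·Na + glucose/18 + BUN/2.8
= 2·132 + 123/18 + 124/2.8
= 264 + 6.83 + 44.29
= 315.12 mOsm/kg ≈ 315.1 mOsm/kg
Osmolar gap = measured − calculated = 312 − 315.1 = -3.1 mOsm/kg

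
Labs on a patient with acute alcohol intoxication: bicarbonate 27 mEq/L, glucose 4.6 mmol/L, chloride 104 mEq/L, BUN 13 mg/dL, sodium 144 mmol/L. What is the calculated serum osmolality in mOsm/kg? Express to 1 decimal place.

297.2 mOsm/kg

Calculated osmolality = 2·Na + glucose + BUN/2.8
= 2·144 + 4.6 + 13/2.8
= 288 + 4.60 + 4.64
= 297.24 mOsm/kg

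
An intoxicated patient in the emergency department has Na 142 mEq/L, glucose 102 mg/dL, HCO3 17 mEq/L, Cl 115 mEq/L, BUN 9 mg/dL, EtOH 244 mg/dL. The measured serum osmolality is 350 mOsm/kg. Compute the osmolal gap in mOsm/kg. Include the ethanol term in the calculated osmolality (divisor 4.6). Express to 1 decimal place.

4.1 mOsm/kg

Calculated osmolality = 2·Na + glucose/18 + BUN/2.8 + ethanol/4.6
= 2·142 + 102/18 + 9/2.8 + 244/4.6
= 284 + 5.67 + 3.21 + 53.04
= 345.92 mOsm/kg ≈ 345.9 mOsm/kg
Osmolar gap = measured − calculated = 350 − 345.9 = 4.1 mOsm/kg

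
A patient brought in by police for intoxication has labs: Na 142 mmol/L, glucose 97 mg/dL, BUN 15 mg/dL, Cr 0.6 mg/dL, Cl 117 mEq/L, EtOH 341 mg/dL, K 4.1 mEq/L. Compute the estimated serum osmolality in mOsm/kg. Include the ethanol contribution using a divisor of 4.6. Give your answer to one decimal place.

368.9 mOsm/kg

Calculated osmolality = 2·Na + glucose/18 + BUN/2.8 + ethanol/4.6
= 2·142 + 97/18 + 15/2.8 + 341/4.6
= 284 + 5.39 + 5.36 + 74.13
= 368.88 mOsm/kg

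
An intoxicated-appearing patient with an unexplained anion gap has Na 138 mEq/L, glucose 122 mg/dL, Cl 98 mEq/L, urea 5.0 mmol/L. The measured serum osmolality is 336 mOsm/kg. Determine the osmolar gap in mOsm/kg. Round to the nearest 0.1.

48.2 mOsm/kg

Calculated osmolality = 2·Na + glucose/18 + urea
= 2·138 + 122/18 + 5
= 276 + 6.78 + 5
= 287.78 mOsm/kg ≈ 287.8 mOsm/kg
Osmolar gap = measured − calculated = 336 − 287.8 = 48.2 mOsm/kg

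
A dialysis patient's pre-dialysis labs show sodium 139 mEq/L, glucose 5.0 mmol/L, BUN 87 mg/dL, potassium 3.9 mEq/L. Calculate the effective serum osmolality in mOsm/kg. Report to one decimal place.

Effective osmolality excludes urea (freely permeant across cell membranes):
2·Na + glucose
= 2·139 + 5
= 278 + 5
= 283 mOsm/kg

283.0 mOsm/kg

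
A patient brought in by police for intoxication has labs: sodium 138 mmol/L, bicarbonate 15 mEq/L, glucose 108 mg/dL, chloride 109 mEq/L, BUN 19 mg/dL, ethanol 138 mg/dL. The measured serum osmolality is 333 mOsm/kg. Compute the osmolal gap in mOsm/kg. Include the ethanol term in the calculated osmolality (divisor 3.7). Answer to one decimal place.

6.9 mOsm/kg

Calculated osmolality = 2·Na + glucose/18 + BUN/2.8 + ethanol/3.7
= 2·138 + 108/18 + 19/2.8 + 138/3.7
= 276 + 6 + 6.79 + 37.30
= 326.09 mOsm/kg ≈ 326.1 mOsm/kg
Osmolar gap = measured − calculated = 333 − 326.1 = 6.9 mOsm/kg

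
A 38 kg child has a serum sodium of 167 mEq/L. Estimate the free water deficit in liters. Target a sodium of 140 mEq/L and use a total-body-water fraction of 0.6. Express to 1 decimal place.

4.4 L

TBW = 0.6 · 38 = 22.8 L
Free water deficit = TBW · (Na/140 − 1)
= 22.8 · (167/140 − 1)
= 22.8 · 0.1929
= 4.4 L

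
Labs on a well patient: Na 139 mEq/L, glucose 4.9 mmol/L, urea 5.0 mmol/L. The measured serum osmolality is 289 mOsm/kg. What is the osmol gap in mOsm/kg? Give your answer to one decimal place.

1.1 mOsm/kg

Calculated osmolality = 2·Na + glucose + urea
= 2·139 + 4.9 + 5
= 278 + 4.90 + 5
= 287.9 mOsm/kg ≈ 287.9 mOsm/kg
Osmolar gap = measured − calculated = 289 − 287.9 = 1.1 mOsm/kg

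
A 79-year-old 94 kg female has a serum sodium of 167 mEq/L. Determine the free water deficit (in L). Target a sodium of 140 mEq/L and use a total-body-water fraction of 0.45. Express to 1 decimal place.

8.2 L

TBW = 0.45 · 94 = 42.3 L
Free water deficit = TBW · (Na/140 − 1)
= 42.3 · (167/140 − 1)
= 42.3 · 0.1929
= 8.16 L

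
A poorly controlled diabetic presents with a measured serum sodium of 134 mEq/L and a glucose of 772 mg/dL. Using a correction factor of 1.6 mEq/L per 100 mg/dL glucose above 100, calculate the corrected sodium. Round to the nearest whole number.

145 mEq/L

Corrected Na = measured Na + 1.6 · (glucose − 100)/100
= 134 + 1.6 · (772 − 100)/100
= 134 + 10.8
= 144.8 mEq/L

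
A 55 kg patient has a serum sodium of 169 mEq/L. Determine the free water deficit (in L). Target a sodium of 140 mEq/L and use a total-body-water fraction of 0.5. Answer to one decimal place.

TBW = 0.5 · 55 = 27.5 L
Free water deficit = TBW · (Na/140 − 1)
= 27.5 · (169/140 − 1)
= 27.5 · 0.2071
= 5.7 L

5.7 L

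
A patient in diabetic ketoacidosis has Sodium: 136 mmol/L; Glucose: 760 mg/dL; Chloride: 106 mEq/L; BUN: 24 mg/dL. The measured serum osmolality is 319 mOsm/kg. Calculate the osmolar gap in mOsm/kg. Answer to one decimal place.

Calculated osmolality = 2·Na + glucose/18 + BUN/2.8
= 2·136 + 760/18 + 24/2.8
= 272 + 42.22 + 8.57
= 322.79 mOsm/kg ≈ 322.8 mOsm/kg
Osmolar gap = measured − calculated = 319 − 322.8 = -3.8 mOsm/kg

-3.8 mOsm/kg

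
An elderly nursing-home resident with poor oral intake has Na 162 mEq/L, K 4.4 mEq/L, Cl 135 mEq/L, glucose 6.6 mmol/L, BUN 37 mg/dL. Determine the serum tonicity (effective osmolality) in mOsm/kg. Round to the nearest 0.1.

Effective osmolality excludes urea (freely permeant across cell membranes):
2·Na + glucose
= 2·162 + 6.6
= 324 + 6.6
= 330.6 mOsm/kg

330.6 mOsm/kg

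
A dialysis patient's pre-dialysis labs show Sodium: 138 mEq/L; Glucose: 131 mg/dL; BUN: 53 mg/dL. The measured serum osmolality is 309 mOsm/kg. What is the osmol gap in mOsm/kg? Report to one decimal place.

6.8 mOsm/kg

Calculated osmolality = 2·Na + glucose/18 + BUN/2.8
= 2·138 + 131/18 + 53/2.8
= 276 + 7.28 + 18.93
= 302.21 mOsm/kg ≈ 302.2 mOsm/kg
Osmolar gap = measured − calculated = 309 − 302.2 = 6.8 mOsm/kg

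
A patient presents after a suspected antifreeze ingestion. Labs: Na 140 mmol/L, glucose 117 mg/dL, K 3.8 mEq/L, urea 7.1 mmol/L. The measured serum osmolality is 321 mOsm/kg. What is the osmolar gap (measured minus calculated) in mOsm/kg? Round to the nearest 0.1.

Calculated osmolality = 2·Na + glucose/18 + urea
= 2·140 + 117/18 + 7.1
= 280 + 6.50 + 7.10
= 293.6 mOsm/kg ≈ 293.6 mOsm/kg
Osmolar gap = measured − calculated = 321 − 293.6 = 27.4 mOsm/kg

27.4 mOsm/kg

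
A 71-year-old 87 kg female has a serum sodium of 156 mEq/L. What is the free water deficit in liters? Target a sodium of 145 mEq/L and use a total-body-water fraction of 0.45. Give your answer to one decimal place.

TBW = 0.45 · 87 = 39.15 L
Free water deficit = TBW · (Na/145 − 1)
= 39.15 · (156/145 − 1)
= 39.15 · 0.0759
= 2.97 L

3.0 L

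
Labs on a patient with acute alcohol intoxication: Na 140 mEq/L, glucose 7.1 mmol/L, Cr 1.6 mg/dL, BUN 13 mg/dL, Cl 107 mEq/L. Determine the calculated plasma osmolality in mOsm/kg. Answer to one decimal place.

291.7 mOsm/kg

Calculated osmolality = 2·Na + glucose + BUN/2.8
= 2·140 + 7.1 + 13/2.8
= 280 + 7.10 + 4.64
= 291.74 mOsm/kg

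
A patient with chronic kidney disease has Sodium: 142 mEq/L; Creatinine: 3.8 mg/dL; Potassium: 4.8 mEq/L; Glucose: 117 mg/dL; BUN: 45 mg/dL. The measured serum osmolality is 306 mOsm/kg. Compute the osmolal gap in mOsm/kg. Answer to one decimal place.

-0.6 mOsm/kg

Calculated osmolality = 2·Na + glucose/18 + BUN/2.8
= 2·142 + 117/18 + 45/2.8
= 284 + 6.50 + 16.07
= 306.57 mOsm/kg ≈ 306.6 mOsm/kg
Osmolar gap = measured − calculated = 306 − 306.6 = -0.6 mOsm/kg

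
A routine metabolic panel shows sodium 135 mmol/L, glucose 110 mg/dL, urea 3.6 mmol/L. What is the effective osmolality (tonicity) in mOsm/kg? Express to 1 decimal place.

276.1 mOsm/kg

Effective osmolality excludes urea (freely permeant across cell membranes):
2·Na + glucose/18
= 2·135 + 110/18
= 270 + 6.11
= 276.11 mOsm/kg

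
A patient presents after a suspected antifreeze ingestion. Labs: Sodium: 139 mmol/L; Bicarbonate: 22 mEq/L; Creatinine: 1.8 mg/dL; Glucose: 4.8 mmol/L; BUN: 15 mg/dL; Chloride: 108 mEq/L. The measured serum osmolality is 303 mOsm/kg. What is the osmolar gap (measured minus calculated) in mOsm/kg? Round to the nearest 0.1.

14.8 mOsm/kg

Calculated osmolality = 2·Na + glucose + BUN/2.8
= 2·139 + 4.8 + 15/2.8
= 278 + 4.80 + 5.36
= 288.16 mOsm/kg ≈ 288.2 mOsm/kg
Osmolar gap = measured − calculated = 303 − 288.2 = 14.8 mOsm/kg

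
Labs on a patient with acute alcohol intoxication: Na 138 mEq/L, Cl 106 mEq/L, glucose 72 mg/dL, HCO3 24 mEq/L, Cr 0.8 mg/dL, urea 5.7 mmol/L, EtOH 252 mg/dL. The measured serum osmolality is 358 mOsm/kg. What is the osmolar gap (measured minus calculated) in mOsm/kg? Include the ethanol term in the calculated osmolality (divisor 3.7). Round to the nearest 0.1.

4.2 mOsm/kg

Calculated osmolality = 2·Na + glucose/18 + urea + ethanol/3.7
= 2·138 + 72/18 + 5.7 + 252/3.7
= 276 + 4 + 5.70 + 68.11
= 353.81 mOsm/kg ≈ 353.8 mOsm/kg
Osmolar gap = measured − calculated = 358 − 353.8 = 4.2 mOsm/kg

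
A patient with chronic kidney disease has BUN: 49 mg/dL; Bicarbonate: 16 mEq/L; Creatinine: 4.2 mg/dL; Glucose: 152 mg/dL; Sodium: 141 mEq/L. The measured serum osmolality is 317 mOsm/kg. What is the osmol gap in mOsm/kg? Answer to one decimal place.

Calculated osmolality = 2·Na + glucose/18 + BUN/2.8
= 2·141 + 152/18 + 49/2.8
= 282 + 8.44 + 17.50
= 307.94 mOsm/kg ≈ 307.9 mOsm/kg
Osmolar gap = measured − calculated = 317 − 307.9 = 9.1 mOsm/kg

9.1 mOsm/kg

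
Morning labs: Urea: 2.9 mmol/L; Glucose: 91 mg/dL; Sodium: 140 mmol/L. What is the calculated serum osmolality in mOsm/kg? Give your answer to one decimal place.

Calculated osmolality = 2·Na + glucose/18 + urea
= 2·140 + 91/18 + 2.9
= 280 + 5.06 + 2.90
= 287.96 mOsm/kg

288.0 mOsm/kg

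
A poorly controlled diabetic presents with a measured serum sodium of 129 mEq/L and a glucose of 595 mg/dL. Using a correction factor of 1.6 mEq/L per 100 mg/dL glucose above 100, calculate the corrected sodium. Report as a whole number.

Corrected Na = measured Na + 1.6 · (glucose − 100)/100
= 129 + 1.6 · (595 − 100)/100
= 129 + 7.9
= 136.9 mEq/L

137 mEq/L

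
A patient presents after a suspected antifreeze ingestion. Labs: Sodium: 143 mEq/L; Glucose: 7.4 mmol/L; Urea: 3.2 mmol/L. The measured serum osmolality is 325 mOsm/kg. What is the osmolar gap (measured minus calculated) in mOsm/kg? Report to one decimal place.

Calculated osmolality = 2·Na + glucose + urea
= 2·143 + 7.4 + 3.2
= 286 + 7.40 + 3.20
= 296.6 mOsm/kg ≈ 296.6 mOsm/kg
Osmolar gap = measured − calculated = 325 − 296.6 = 28.4 mOsm/kg

28.4 mOsm/kg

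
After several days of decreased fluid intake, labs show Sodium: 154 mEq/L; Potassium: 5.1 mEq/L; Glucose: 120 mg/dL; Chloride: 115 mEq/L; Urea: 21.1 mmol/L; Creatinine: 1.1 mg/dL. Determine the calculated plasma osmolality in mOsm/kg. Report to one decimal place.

Calculated osmolality = 2·Na + glucose/18 + urea
= 2·154 + 120/18 + 21.1
= 308 + 6.67 + 21.10
= 335.77 mOsm/kg

335.8 mOsm/kg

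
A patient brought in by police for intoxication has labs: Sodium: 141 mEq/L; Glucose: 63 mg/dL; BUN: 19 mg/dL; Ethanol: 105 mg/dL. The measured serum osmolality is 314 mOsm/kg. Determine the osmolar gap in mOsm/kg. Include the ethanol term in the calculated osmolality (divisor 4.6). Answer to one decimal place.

-1.1 mOsm/kg

Calculated osmolality = 2·Na + glucose/18 + BUN/2.8 + ethanol/4.6
= 2·141 + 63/18 + 19/2.8 + 105/4.6
= 282 + 3.50 + 6.79 + 22.83
= 315.12 mOsm/kg ≈ 315.1 mOsm/kg
Osmolar gap = measured − calculated = 314 − 315.1 = -1.1 mOsm/kg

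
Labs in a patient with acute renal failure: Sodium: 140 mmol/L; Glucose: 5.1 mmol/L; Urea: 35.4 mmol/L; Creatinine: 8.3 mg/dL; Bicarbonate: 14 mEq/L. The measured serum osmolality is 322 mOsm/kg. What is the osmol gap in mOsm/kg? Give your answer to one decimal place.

1.5 mOsm/kg

Calculated osmolality = 2·Na + glucose + urea
= 2·140 + 5.1 + 35.4
= 280 + 5.10 + 35.40
= 320.5 mOsm/kg ≈ 320.5 mOsm/kg
Osmolar gap = measured − calculated = 322 − 320.5 = 1.5 mOsm/kg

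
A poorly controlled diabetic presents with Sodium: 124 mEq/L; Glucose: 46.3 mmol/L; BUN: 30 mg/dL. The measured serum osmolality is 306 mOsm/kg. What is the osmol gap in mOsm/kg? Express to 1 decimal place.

1.0 mOsm/kg

Calculated osmolality = 2·Na + glucose + BUN/2.8
= 2·124 + 46.3 + 30/2.8
= 248 + 46.30 + 10.71
= 305.01 mOsm/kg ≈ 305.0 mOsm/kg
Osmolar gap = measured − calculated = 306 − 305.0 = 1.0 mOsm/kg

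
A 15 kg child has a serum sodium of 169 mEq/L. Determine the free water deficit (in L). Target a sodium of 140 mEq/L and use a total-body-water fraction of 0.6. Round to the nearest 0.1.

1.9 L

TBW = 0.6 · 15 = 9 L
Free water deficit = TBW · (Na/140 − 1)
= 9 · (169/140 − 1)
= 9 · 0.2071
= 1.86 L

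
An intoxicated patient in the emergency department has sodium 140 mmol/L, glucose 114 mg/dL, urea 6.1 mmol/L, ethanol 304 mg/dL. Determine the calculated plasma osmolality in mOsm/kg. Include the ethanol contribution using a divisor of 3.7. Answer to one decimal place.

Calculated osmolality = 2·Na + glucose/18 + urea + ethanol/3.7
= 2·140 + 114/18 + 6.1 + 304/3.7
= 280 + 6.33 + 6.10 + 82.16
= 374.59 mOsm/kg

374.6 mOsm/kg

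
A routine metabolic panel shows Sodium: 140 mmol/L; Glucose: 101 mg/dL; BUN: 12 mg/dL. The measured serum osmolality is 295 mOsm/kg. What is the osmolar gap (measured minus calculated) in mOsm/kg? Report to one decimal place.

5.1 mOsm/kg

Calculated osmolality = 2·Na + glucose/18 + BUN/2.8
= 2·140 + 101/18 + 12/2.8
= 280 + 5.61 + 4.29
= 289.9 mOsm/kg ≈ 289.9 mOsm/kg
Osmolar gap = measured − calculated = 295 − 289.9 = 5.1 mOsm/kg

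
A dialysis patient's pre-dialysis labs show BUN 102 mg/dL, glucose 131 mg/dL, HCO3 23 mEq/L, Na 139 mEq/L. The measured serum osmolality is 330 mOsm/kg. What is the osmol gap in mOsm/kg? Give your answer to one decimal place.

8.3 mOsm/kg

Calculated osmolality = 2·Na + glucose/18 + BUN/2.8
= 2·139 + 131/18 + 102/2.8
= 278 + 7.28 + 36.43
= 321.71 mOsm/kg ≈ 321.7 mOsm/kg
Osmolar gap = measured − calculated = 330 − 321.7 = 8.3 mOsm/kg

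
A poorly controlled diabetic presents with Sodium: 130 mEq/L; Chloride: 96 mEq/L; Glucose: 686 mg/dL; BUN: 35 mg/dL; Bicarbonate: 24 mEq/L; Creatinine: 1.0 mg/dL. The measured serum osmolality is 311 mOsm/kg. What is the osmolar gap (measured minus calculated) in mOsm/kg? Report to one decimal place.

0.4 mOsm/kg

Calculated osmolality = 2·Na + glucose/18 + BUN/2.8
= 2·130 + 686/18 + 35/2.8
= 260 + 38.11 + 12.50
= 310.61 mOsm/kg ≈ 310.6 mOsm/kg
Osmolar gap = measured − calculated = 311 − 310.6 = 0.4 mOsm/kg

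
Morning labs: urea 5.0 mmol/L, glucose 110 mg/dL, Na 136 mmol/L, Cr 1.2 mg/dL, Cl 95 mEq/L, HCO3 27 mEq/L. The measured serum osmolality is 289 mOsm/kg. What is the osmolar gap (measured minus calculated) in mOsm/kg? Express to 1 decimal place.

Calculated osmolality = 2·Na + glucose/18 + urea
= 2·136 + 110/18 + 5
= 272 + 6.11 + 5
= 283.11 mOsm/kg ≈ 283.1 mOsm/kg
Osmolar gap = measured − calculated = 289 − 283.1 = 5.9 mOsm/kg

5.9 mOsm/kg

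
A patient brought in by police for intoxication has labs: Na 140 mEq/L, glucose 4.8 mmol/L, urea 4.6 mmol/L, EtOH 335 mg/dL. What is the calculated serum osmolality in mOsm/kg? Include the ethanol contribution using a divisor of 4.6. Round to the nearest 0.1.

362.2 mOsm/kg

Calculated osmolality = 2·Na + glucose + urea + ethanol/4.6
= 2·140 + 4.8 + 4.6 + 335/4.6
= 280 + 4.80 + 4.60 + 72.83
= 362.23 mOsm/kg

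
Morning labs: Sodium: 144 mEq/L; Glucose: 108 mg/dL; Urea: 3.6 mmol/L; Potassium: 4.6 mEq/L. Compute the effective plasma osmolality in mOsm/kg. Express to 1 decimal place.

Effective osmolality excludes urea (freely permeant across cell membranes):
2·Na + glucose/18
= 2·144 + 108/18
= 288 + 6
= 294 mOsm/kg

294.0 mOsm/kg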